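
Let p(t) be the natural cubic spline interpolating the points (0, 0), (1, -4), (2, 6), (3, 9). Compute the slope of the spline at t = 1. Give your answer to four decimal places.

4.4000

Put m_i = p'' at the i-th knot. Here h = (1, 1, 1) and Δ = (-4, 10, 3), so the interior equations h_(i-1)·m_(i-1) + 2(h_(i-1)+h_i)·m_i + h_i·m_(i+1) = 6(Δ_i − Δ_(i-1)) read
  1·m_0 + 4·m_1 + 1·m_2 = 6(Δ_1 - Δ_0) = 84
  1·m_1 + 4·m_2 + 1·m_3 = 6(Δ_2 - Δ_1) = -42
Natural end conditions: m_0 = m_3 = 0.
Forward elimination and back-substitution give m_0 = 0, m_1 = 126/5, m_2 = -84/5, m_3 = 0.
On [1, 2], p'(t) = b_1 + 2c_1·(t - 1) + 3d_1·(t - 1)² with b_1 = Δ_1 - h_1(2m_1 + m_2)/6 = 22/5, c_1 = m_1/2 = 63/5, d_1 = (m_2 - m_1)/(6h_1) = -7. So p'(1) = 22/5.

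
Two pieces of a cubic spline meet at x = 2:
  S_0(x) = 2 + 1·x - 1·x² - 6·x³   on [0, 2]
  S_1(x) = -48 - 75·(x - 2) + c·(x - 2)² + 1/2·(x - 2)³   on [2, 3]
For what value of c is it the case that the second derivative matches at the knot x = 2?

-37

S_0''(x) = -2 - 36·x, so S_0''(2) = -74. On the right, S_1''(2) = 2c, so c = -37.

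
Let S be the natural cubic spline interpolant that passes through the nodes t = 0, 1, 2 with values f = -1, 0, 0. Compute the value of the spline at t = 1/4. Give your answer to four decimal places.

With σ_i denoting the second derivative at x_i, h_i = 1, 1, and Δ_i = (y_(i+1) − y_i)/h_i = 1, 0:
  1·σ_0 + 4·σ_1 + 1·σ_2 = 6(Δ_1 - Δ_0) = -6
Natural end conditions: σ_0 = σ_2 = 0.
Solving: σ_0 = 0, σ_1 = -3/2, σ_2 = 0.
On [0, 1], S(t) = -1 + 5/4·t + 0·t² - 1/4·t³.
With t = 1/4: S(1/4) = -177/256.

-0.6914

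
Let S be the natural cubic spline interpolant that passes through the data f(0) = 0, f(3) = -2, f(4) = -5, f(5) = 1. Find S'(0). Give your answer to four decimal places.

1.1075

Let M_i = S''(x_i). Step sizes h_i = 3, 1, 1; slopes of the chords Δ_i = (y_(i+1) - y_i)/h_i = -2/3, -3, 6.
  3·M_0 + 8·M_1 + 1·M_2 = 6(Δ_1 - Δ_0) = -14
  1·M_1 + 4·M_2 + 1·M_3 = 6(Δ_2 - Δ_1) = 54
Natural end conditions: M_0 = M_3 = 0.
Solving the tridiagonal system: M_0 = 0, M_1 = -110/31, M_2 = 446/31, M_3 = 0.
On [0, 3], S'(x) = b_0 + 2c_0·x + 3d_0·x² with b_0 = Δ_0 - h_0(2M_0 + M_1)/6 = 103/93, c_0 = M_0/2 = 0, d_0 = (M_1 - M_0)/(6h_0) = -55/279. So S'(0) = 103/93.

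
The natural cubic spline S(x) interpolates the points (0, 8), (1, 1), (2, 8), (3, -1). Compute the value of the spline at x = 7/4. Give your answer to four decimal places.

With M_i denoting the second derivative at x_i, h_i = 1, 1, 1, and Δ_i = (y_(i+1) − y_i)/h_i = -7, 7, -9:
  1·M_0 + 4·M_1 + 1·M_2 = 6(Δ_1 - Δ_0) = 84
  1·M_1 + 4·M_2 + 1·M_3 = 6(Δ_2 - Δ_1) = -96
Natural end conditions: M_0 = M_3 = 0.
Hence M_0 = 0, M_1 = 144/5, M_2 = -156/5, M_3 = 0.
On [1, 2], S(x) = 1 + 13/5·(x - 1) + 72/5·(x - 1)² - 10·(x - 1)³.
With (x - 1) = 3/4: S(7/4) = 1093/160.

6.8313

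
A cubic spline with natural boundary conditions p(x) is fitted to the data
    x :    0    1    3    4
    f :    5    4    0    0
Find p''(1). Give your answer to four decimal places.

Let M_i = p''(x_i). Step sizes h_i = 1, 2, 1; slopes of the chords Δ_i = (y_(i+1) - y_i)/h_i = -1, -2, 0.
  1·M_0 + 6·M_1 + 2·M_2 = 6(Δ_1 - Δ_0) = -6
  2·M_1 + 6·M_2 + 1·M_3 = 6(Δ_2 - Δ_1) = 12
Natural end conditions: M_0 = M_3 = 0.
Hence M_0 = 0, M_1 = -15/8, M_2 = 21/8, M_3 = 0.

-1.8750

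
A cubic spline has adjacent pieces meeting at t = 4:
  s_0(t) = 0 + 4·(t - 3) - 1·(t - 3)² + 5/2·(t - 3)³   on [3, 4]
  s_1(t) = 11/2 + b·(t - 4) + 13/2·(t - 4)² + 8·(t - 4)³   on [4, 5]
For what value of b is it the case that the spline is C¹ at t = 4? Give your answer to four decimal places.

9.5000

s_0'(t) = 4 - 2·(t - 3) + 15/2·(t - 3)², so s_0'(4) = 19/2. On the right, s_1'(4) = b, so b = 19/2.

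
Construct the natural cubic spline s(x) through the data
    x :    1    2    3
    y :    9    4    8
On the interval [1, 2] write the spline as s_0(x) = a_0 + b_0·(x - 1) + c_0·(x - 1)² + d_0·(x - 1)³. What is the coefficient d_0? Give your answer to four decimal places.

With σ_i denoting the second derivative at x_i, h_i = 1, 1, and Δ_i = (y_(i+1) − y_i)/h_i = -5, 4:
  1·σ_0 + 4·σ_1 + 1·σ_2 = 6(Δ_1 - Δ_0) = 54
Natural end conditions: σ_0 = σ_2 = 0.
Solving the tridiagonal system: σ_0 = 0, σ_1 = 27/2, σ_2 = 0.
On [1, 2], with s_0(x) = a_0 + b_0·(x - 1) + c_0·(x - 1)² + d_0·(x - 1)³: c_0 = σ_0/2 = 0, d_0 = (σ_1 - σ_0)/(6h_0) = 9/4, b_0 = Δ_0 - h_0(2σ_0 + σ_1)/6 = -29/4.

2.2500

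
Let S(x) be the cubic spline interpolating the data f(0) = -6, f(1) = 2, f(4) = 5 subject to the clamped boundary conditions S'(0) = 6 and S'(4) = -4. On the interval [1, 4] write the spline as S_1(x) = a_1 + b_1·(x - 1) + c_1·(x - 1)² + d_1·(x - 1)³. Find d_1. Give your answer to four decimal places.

0.1806

With m_i denoting the second derivative at x_i, h_i = 1, 3, and Δ_i = (y_(i+1) − y_i)/h_i = 8, 1:
  1·m_0 + 8·m_1 + 3·m_2 = 6(Δ_1 - Δ_0) = -42
Clamped end conditions give two more equations: 2h_0·m_0 + h_0·m_1 = 6(Δ_0 - S'(0)) = 12 and h_1·m_1 + 2h_1·m_2 = 6(S'(4) - Δ_1) = -30.
Forward elimination and back-substitution give m_0 = 35/4, m_1 = -11/2, m_2 = -9/4.
On [1, 4], with S_1(x) = a_1 + b_1·(x - 1) + c_1·(x - 1)² + d_1·(x - 1)³: c_1 = m_1/2 = -11/4, d_1 = (m_2 - m_1)/(6h_1) = 13/72, b_1 = Δ_1 - h_1(2m_1 + m_2)/6 = 61/8.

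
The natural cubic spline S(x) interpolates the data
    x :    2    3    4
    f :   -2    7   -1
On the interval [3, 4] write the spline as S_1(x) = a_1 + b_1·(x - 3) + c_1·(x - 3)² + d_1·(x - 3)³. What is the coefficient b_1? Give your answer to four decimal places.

0.5000

Put M_i = S'' at the i-th knot. Here h = (1, 1) and Δ = (9, -8), so the interior equations h_(i-1)·M_(i-1) + 2(h_(i-1)+h_i)·M_i + h_i·M_(i+1) = 6(Δ_i − Δ_(i-1)) read
  1·M_0 + 4·M_1 + 1·M_2 = 6(Δ_1 - Δ_0) = -102
Natural end conditions: M_0 = M_2 = 0.
Solving the tridiagonal system: M_0 = 0, M_1 = -51/2, M_2 = 0.
On [3, 4], with S_1(x) = a_1 + b_1·(x - 3) + c_1·(x - 3)² + d_1·(x - 3)³: c_1 = M_1/2 = -51/4, d_1 = (M_2 - M_1)/(6h_1) = 17/4, b_1 = Δ_1 - h_1(2M_1 + M_2)/6 = 1/2.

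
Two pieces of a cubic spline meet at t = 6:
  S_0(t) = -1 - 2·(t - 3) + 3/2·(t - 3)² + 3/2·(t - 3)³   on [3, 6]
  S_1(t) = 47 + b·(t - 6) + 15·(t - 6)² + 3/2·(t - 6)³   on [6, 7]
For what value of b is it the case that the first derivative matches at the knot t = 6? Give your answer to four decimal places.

S_0'(t) = -2 + 3·(t - 3) + 9/2·(t - 3)², so S_0'(6) = 95/2. On the right, S_1'(6) = b, so b = 95/2.

47.5000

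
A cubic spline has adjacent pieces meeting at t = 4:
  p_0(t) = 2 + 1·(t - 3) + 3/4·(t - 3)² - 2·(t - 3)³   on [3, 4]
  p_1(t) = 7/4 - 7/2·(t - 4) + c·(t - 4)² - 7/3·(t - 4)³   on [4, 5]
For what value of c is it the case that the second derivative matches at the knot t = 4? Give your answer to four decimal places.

p_0''(t) = 3/2 - 12·(t - 3), so p_0''(4) = -21/2. On the right, p_1''(4) = 2c, so c = -21/4.

-5.2500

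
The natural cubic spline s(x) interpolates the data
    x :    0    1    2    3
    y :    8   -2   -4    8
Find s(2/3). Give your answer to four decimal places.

Put M_i = s'' at the i-th knot. Here h = (1, 1, 1) and Δ = (-10, -2, 12), so the interior equations h_(i-1)·M_(i-1) + 2(h_(i-1)+h_i)·M_i + h_i·M_(i+1) = 6(Δ_i − Δ_(i-1)) read
  1·M_0 + 4·M_1 + 1·M_2 = 6(Δ_1 - Δ_0) = 48
  1·M_1 + 4·M_2 + 1·M_3 = 6(Δ_2 - Δ_1) = 84
Natural end conditions: M_0 = M_3 = 0.
Forward elimination and back-substitution give M_0 = 0, M_1 = 36/5, M_2 = 96/5, M_3 = 0.
On [0, 1], s(x) = 8 - 56/5·x + 0·x² + 6/5·x³.
With x = 2/3: s(2/3) = 8/9.

0.8889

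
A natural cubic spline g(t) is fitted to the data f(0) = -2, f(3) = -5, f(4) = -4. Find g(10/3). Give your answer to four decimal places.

Write M_i for g''(x_i). With h_i = 3, 1 and divided differences Δ_i = -1, 1, the continuity of g' gives the tridiagonal system
  3·M_0 + 8·M_1 + 1·M_2 = 6(Δ_1 - Δ_0) = 12
Natural end conditions: M_0 = M_2 = 0.
Solving: M_0 = 0, M_1 = 3/2, M_2 = 0.
On [3, 4], g(t) = -5 + 1/2·(t - 3) + 3/4·(t - 3)² - 1/4·(t - 3)³.
With (t - 3) = 1/3: g(10/3) = -257/54.

-4.7593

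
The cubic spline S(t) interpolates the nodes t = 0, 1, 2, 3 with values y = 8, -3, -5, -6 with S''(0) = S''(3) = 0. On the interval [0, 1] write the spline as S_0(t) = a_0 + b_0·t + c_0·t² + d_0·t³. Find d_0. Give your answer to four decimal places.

Write σ_i for S''(x_i). With h_i = 1, 1, 1 and divided differences Δ_i = -11, -2, -1, the continuity of S' gives the tridiagonal system
  1·σ_0 + 4·σ_1 + 1·σ_2 = 6(Δ_1 - Δ_0) = 54
  1·σ_1 + 4·σ_2 + 1·σ_3 = 6(Δ_2 - Δ_1) = 6
Natural end conditions: σ_0 = σ_3 = 0.
Forward elimination and back-substitution give σ_0 = 0, σ_1 = 14, σ_2 = -2, σ_3 = 0.
On [0, 1], with S_0(t) = a_0 + b_0·t + c_0·t² + d_0·t³: c_0 = σ_0/2 = 0, d_0 = (σ_1 - σ_0)/(6h_0) = 7/3, b_0 = Δ_0 - h_0(2σ_0 + σ_1)/6 = -40/3.

2.3333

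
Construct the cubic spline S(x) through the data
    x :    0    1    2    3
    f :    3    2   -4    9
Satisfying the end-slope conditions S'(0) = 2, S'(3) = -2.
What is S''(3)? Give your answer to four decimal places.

Let M_i = S''(x_i). Step sizes h_i = 1, 1, 1; slopes of the chords Δ_i = (y_(i+1) - y_i)/h_i = -1, -6, 13.
  1·M_0 + 4·M_1 + 1·M_2 = 6(Δ_1 - Δ_0) = -30
  1·M_1 + 4·M_2 + 1·M_3 = 6(Δ_2 - Δ_1) = 114
Clamped end conditions give two more equations: 2h_0·M_0 + h_0·M_1 = 6(Δ_0 - S'(0)) = -18 and h_2·M_2 + 2h_2·M_3 = 6(S'(3) - Δ_2) = -90.
Hence M_0 = 4/3, M_1 = -62/3, M_2 = 154/3, M_3 = -212/3.

-70.6667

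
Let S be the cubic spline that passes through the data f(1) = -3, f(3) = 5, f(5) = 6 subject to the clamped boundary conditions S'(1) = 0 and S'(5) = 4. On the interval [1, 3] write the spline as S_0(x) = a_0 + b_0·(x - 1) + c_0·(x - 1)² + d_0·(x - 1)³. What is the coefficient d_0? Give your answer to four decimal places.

With M_i denoting the second derivative at x_i, h_i = 2, 2, and Δ_i = (y_(i+1) − y_i)/h_i = 4, 1/2:
  2·M_0 + 8·M_1 + 2·M_2 = 6(Δ_1 - Δ_0) = -21
Clamped end conditions give two more equations: 2h_0·M_0 + h_0·M_1 = 6(Δ_0 - S'(1)) = 24 and h_1·M_1 + 2h_1·M_2 = 6(S'(5) - Δ_1) = 21.
Hence M_0 = 77/8, M_1 = -29/4, M_2 = 71/8.
On [1, 3], with S_0(x) = a_0 + b_0·(x - 1) + c_0·(x - 1)² + d_0·(x - 1)³: c_0 = M_0/2 = 77/16, d_0 = (M_1 - M_0)/(6h_0) = -45/32, b_0 = Δ_0 - h_0(2M_0 + M_1)/6 = 0.

-1.4063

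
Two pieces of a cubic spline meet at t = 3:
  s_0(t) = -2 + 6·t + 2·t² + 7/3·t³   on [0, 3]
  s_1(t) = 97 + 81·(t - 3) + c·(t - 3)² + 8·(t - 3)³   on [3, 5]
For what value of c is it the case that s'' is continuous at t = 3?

s_0''(t) = 4 + 14·t, so s_0''(3) = 46. On the right, s_1''(3) = 2c, so c = 23.

23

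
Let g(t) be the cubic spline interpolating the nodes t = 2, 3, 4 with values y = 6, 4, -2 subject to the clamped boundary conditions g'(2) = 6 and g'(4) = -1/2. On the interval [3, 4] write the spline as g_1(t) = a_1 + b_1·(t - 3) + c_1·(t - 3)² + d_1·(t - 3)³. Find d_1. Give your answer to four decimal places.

Let M_i = g''(x_i). Step sizes h_i = 1, 1; slopes of the chords Δ_i = (y_(i+1) - y_i)/h_i = -2, -6.
  1·M_0 + 4·M_1 + 1·M_2 = 6(Δ_1 - Δ_0) = -24
Clamped end conditions give two more equations: 2h_0·M_0 + h_0·M_1 = 6(Δ_0 - g'(2)) = -48 and h_1·M_1 + 2h_1·M_2 = 6(g'(4) - Δ_1) = 33.
Solving: M_0 = -85/4, M_1 = -11/2, M_2 = 77/4.
On [3, 4], with g_1(t) = a_1 + b_1·(t - 3) + c_1·(t - 3)² + d_1·(t - 3)³: c_1 = M_1/2 = -11/4, d_1 = (M_2 - M_1)/(6h_1) = 33/8, b_1 = Δ_1 - h_1(2M_1 + M_2)/6 = -59/8.

4.1250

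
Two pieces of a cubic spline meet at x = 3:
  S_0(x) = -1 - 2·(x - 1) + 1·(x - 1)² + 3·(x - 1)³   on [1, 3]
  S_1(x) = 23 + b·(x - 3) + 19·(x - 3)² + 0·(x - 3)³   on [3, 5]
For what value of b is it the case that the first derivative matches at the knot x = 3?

38

S_0'(x) = -2 + 2·(x - 1) + 9·(x - 1)², so S_0'(3) = 38. On the right, S_1'(3) = b, so b = 38.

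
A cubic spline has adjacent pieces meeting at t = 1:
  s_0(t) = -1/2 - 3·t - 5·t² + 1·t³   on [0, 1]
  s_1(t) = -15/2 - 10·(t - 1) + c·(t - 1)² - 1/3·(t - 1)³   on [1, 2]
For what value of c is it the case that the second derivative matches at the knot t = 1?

s_0''(t) = -10 + 6·t, so s_0''(1) = -4. On the right, s_1''(1) = 2c, so c = -2.

-2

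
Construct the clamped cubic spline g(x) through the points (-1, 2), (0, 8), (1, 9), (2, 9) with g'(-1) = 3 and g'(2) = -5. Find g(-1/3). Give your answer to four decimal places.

6.0346

Write m_i for g''(x_i). With h_i = 1, 1, 1 and divided differences Δ_i = 6, 1, 0, the continuity of g' gives the tridiagonal system
  1·m_0 + 4·m_1 + 1·m_2 = 6(Δ_1 - Δ_0) = -30
  1·m_1 + 4·m_2 + 1·m_3 = 6(Δ_2 - Δ_1) = -6
Clamped end conditions give two more equations: 2h_0·m_0 + h_0·m_1 = 6(Δ_0 - g'(-1)) = 18 and h_2·m_2 + 2h_2·m_3 = 6(g'(2) - Δ_2) = -30.
Solving: m_0 = 232/15, m_1 = -194/15, m_2 = 94/15, m_3 = -272/15.
On [-1, 0], g(x) = 2 + 3·(x + 1) + 116/15·(x + 1)² - 71/15·(x + 1)³.
With (x + 1) = 2/3: g(-1/3) = 2444/405.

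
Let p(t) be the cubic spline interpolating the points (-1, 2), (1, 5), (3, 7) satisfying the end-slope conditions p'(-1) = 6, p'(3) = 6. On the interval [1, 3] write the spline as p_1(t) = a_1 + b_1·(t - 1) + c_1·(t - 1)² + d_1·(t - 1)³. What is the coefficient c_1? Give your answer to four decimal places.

-0.3750

With m_i denoting the second derivative at x_i, h_i = 2, 2, and Δ_i = (y_(i+1) − y_i)/h_i = 3/2, 1:
  2·m_0 + 8·m_1 + 2·m_2 = 6(Δ_1 - Δ_0) = -3
Clamped end conditions give two more equations: 2h_0·m_0 + h_0·m_1 = 6(Δ_0 - p'(-1)) = -27 and h_1·m_1 + 2h_1·m_2 = 6(p'(3) - Δ_1) = 30.
Solving the tridiagonal system: m_0 = -51/8, m_1 = -3/4, m_2 = 63/8.
On [1, 3], with p_1(t) = a_1 + b_1·(t - 1) + c_1·(t - 1)² + d_1·(t - 1)³: c_1 = m_1/2 = -3/8, d_1 = (m_2 - m_1)/(6h_1) = 23/32, b_1 = Δ_1 - h_1(2m_1 + m_2)/6 = -9/8.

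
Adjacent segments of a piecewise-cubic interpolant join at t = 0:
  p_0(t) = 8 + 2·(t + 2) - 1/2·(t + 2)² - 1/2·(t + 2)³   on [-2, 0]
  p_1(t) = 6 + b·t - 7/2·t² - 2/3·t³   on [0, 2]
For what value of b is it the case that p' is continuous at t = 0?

p_0'(t) = 2 - 1·(t + 2) - 3/2·(t + 2)², so p_0'(0) = -6. On the right, p_1'(0) = b, so b = -6.

-6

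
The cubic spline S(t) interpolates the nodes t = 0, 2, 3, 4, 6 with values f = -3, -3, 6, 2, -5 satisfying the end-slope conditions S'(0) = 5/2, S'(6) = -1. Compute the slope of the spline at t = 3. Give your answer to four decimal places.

3.6000

With m_i denoting the second derivative at x_i, h_i = 2, 1, 1, 2, and Δ_i = (y_(i+1) − y_i)/h_i = 0, 9, -4, -7/2:
  2·m_0 + 6·m_1 + 1·m_2 = 6(Δ_1 - Δ_0) = 54
  1·m_1 + 4·m_2 + 1·m_3 = 6(Δ_2 - Δ_1) = -78
  1·m_2 + 6·m_3 + 2·m_4 = 6(Δ_3 - Δ_2) = 3
Clamped end conditions give two more equations: 2h_0·m_0 + h_0·m_1 = 6(Δ_0 - S'(0)) = -15 and h_3·m_3 + 2h_3·m_4 = 6(S'(6) - Δ_3) = 15.
Solving: m_0 = -743/60, m_1 = 259/15, m_2 = -149/6, m_3 = 61/15, m_4 = 103/60.
On [3, 4], S'(t) = b_2 + 2c_2·(t - 3) + 3d_2·(t - 3)² with b_2 = Δ_2 - h_2(2m_2 + m_3)/6 = 18/5, c_2 = m_2/2 = -149/12, d_2 = (m_3 - m_2)/(6h_2) = 289/60. So S'(3) = 18/5.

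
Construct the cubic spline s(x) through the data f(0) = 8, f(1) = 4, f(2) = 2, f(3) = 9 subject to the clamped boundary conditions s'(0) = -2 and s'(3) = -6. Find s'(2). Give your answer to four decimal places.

6.6667

Write m_i for s''(x_i). With h_i = 1, 1, 1 and divided differences Δ_i = -4, -2, 7, the continuity of s' gives the tridiagonal system
  1·m_0 + 4·m_1 + 1·m_2 = 6(Δ_1 - Δ_0) = 12
  1·m_1 + 4·m_2 + 1·m_3 = 6(Δ_2 - Δ_1) = 54
Clamped end conditions give two more equations: 2h_0·m_0 + h_0·m_1 = 6(Δ_0 - s'(0)) = -12 and h_2·m_2 + 2h_2·m_3 = 6(s'(3) - Δ_2) = -78.
Solving: m_0 = -14/3, m_1 = -8/3, m_2 = 82/3, m_3 = -158/3.
On [2, 3], s'(x) = b_2 + 2c_2·(x - 2) + 3d_2·(x - 2)² with b_2 = Δ_2 - h_2(2m_2 + m_3)/6 = 20/3, c_2 = m_2/2 = 41/3, d_2 = (m_3 - m_2)/(6h_2) = -40/3. So s'(2) = 20/3.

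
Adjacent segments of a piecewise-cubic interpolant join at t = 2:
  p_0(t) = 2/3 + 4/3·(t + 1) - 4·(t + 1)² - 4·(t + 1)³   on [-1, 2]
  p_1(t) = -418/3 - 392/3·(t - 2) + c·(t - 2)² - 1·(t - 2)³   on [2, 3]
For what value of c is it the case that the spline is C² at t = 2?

-40

p_0''(t) = -8 - 24·(t + 1), so p_0''(2) = -80. On the right, p_1''(2) = 2c, so c = -40.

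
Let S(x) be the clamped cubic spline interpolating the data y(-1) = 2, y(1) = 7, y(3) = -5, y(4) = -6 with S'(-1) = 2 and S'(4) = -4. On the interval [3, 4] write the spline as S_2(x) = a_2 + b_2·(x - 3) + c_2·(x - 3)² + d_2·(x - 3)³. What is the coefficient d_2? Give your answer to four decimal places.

Let m_i = S''(x_i). Step sizes h_i = 2, 2, 1; slopes of the chords Δ_i = (y_(i+1) - y_i)/h_i = 5/2, -6, -1.
  2·m_0 + 8·m_1 + 2·m_2 = 6(Δ_1 - Δ_0) = -51
  2·m_1 + 6·m_2 + 1·m_3 = 6(Δ_2 - Δ_1) = 30
Clamped end conditions give two more equations: 2h_0·m_0 + h_0·m_1 = 6(Δ_0 - S'(-1)) = 3 and h_2·m_2 + 2h_2·m_3 = 6(S'(4) - Δ_2) = -18.
Solving: m_0 = 279/46, m_1 = -489/46, m_2 = 252/23, m_3 = -333/23.
On [3, 4], with S_2(x) = a_2 + b_2·(x - 3) + c_2·(x - 3)² + d_2·(x - 3)³: c_2 = m_2/2 = 126/23, d_2 = (m_3 - m_2)/(6h_2) = -195/46, b_2 = Δ_2 - h_2(2m_2 + m_3)/6 = -103/46.

-4.2391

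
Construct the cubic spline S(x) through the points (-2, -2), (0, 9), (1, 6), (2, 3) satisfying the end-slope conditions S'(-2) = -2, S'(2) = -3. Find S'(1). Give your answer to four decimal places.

With m_i denoting the second derivative at x_i, h_i = 2, 1, 1, and Δ_i = (y_(i+1) − y_i)/h_i = 11/2, -3, -3:
  2·m_0 + 6·m_1 + 1·m_2 = 6(Δ_1 - Δ_0) = -51
  1·m_1 + 4·m_2 + 1·m_3 = 6(Δ_2 - Δ_1) = 0
Clamped end conditions give two more equations: 2h_0·m_0 + h_0·m_1 = 6(Δ_0 - S'(-2)) = 45 and h_2·m_2 + 2h_2·m_3 = 6(S'(2) - Δ_2) = 0.
Forward elimination and back-substitution give m_0 = 419/22, m_1 = -343/22, m_2 = 49/11, m_3 = -49/22.
On [1, 2], S'(x) = b_2 + 2c_2·(x - 1) + 3d_2·(x - 1)² with b_2 = Δ_2 - h_2(2m_2 + m_3)/6 = -181/44, c_2 = m_2/2 = 49/22, d_2 = (m_3 - m_2)/(6h_2) = -49/44. So S'(1) = -181/44.

-4.1136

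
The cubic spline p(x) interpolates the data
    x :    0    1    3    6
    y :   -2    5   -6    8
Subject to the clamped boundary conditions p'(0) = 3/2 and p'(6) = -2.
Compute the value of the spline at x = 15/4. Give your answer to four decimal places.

-4.8080

With σ_i denoting the second derivative at x_i, h_i = 1, 2, 3, and Δ_i = (y_(i+1) − y_i)/h_i = 7, -11/2, 14/3:
  1·σ_0 + 6·σ_1 + 2·σ_2 = 6(Δ_1 - Δ_0) = -75
  2·σ_1 + 10·σ_2 + 3·σ_3 = 6(Δ_2 - Δ_1) = 61
Clamped end conditions give two more equations: 2h_0·σ_0 + h_0·σ_1 = 6(Δ_0 - p'(0)) = 33 and h_2·σ_2 + 2h_2·σ_3 = 6(p'(6) - Δ_2) = -40.
Hence σ_0 = 1567/57, σ_1 = -1253/57, σ_2 = 838/57, σ_3 = -799/57.
On [3, 6], p(x) = -6 - 115/38·(x - 3) + 419/57·(x - 3)² - 1637/1026·(x - 3)³.
With (x - 3) = 3/4: p(15/4) = -11693/2432.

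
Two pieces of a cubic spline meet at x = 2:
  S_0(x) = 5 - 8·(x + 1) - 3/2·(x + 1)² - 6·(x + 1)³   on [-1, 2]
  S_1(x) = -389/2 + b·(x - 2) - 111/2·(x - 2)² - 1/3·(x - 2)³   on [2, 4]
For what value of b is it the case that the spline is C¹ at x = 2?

S_0'(x) = -8 - 3·(x + 1) - 18·(x + 1)², so S_0'(2) = -179. On the right, S_1'(2) = b, so b = -179.

-179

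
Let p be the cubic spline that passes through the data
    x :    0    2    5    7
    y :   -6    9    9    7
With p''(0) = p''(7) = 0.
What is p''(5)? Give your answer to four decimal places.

Put M_i = p'' at the i-th knot. Here h = (2, 3, 2) and Δ = (15/2, 0, -1), so the interior equations h_(i-1)·M_(i-1) + 2(h_(i-1)+h_i)·M_i + h_i·M_(i+1) = 6(Δ_i − Δ_(i-1)) read
  2·M_0 + 10·M_1 + 3·M_2 = 6(Δ_1 - Δ_0) = -45
  3·M_1 + 10·M_2 + 2·M_3 = 6(Δ_2 - Δ_1) = -6
Natural end conditions: M_0 = M_3 = 0.
Solving: M_0 = 0, M_1 = -432/91, M_2 = 75/91, M_3 = 0.

0.8242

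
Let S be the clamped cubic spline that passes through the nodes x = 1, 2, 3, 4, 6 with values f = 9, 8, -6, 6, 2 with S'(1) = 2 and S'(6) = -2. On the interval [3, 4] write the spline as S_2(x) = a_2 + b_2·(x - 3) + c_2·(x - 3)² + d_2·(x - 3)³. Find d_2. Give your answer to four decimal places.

-13.7561

With σ_i denoting the second derivative at x_i, h_i = 1, 1, 1, 2, and Δ_i = (y_(i+1) − y_i)/h_i = -1, -14, 12, -2:
  1·σ_0 + 4·σ_1 + 1·σ_2 = 6(Δ_1 - Δ_0) = -78
  1·σ_1 + 4·σ_2 + 1·σ_3 = 6(Δ_2 - Δ_1) = 156
  1·σ_2 + 6·σ_3 + 2·σ_4 = 6(Δ_3 - Δ_2) = -84
Clamped end conditions give two more equations: 2h_0·σ_0 + h_0·σ_1 = 6(Δ_0 - S'(1)) = -18 and h_3·σ_3 + 2h_3·σ_4 = 6(S'(6) - Δ_3) = 0.
Solving the tridiagonal system: σ_0 = 356/41, σ_1 = -1450/41, σ_2 = 2246/41, σ_3 = -1138/41, σ_4 = 569/41.
On [3, 4], with S_2(x) = a_2 + b_2·(x - 3) + c_2·(x - 3)² + d_2·(x - 3)³: c_2 = σ_2/2 = 1123/41, d_2 = (σ_3 - σ_2)/(6h_2) = -564/41, b_2 = Δ_2 - h_2(2σ_2 + σ_3)/6 = -67/41.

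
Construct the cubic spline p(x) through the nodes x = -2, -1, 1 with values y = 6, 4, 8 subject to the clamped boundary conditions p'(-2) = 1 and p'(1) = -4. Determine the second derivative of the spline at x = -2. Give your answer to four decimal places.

Write σ_i for p''(x_i). With h_i = 1, 2 and divided differences Δ_i = -2, 2, the continuity of p' gives the tridiagonal system
  1·σ_0 + 6·σ_1 + 2·σ_2 = 6(Δ_1 - Δ_0) = 24
Clamped end conditions give two more equations: 2h_0·σ_0 + h_0·σ_1 = 6(Δ_0 - p'(-2)) = -18 and h_1·σ_1 + 2h_1·σ_2 = 6(p'(1) - Δ_1) = -36.
Solving: σ_0 = -44/3, σ_1 = 34/3, σ_2 = -44/3.

-14.6667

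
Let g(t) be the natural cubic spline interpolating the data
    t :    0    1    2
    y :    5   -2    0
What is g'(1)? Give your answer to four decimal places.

Put m_i = g'' at the i-th knot. Here h = (1, 1) and Δ = (-7, 2), so the interior equations h_(i-1)·m_(i-1) + 2(h_(i-1)+h_i)·m_i + h_i·m_(i+1) = 6(Δ_i − Δ_(i-1)) read
  1·m_0 + 4·m_1 + 1·m_2 = 6(Δ_1 - Δ_0) = 54
Natural end conditions: m_0 = m_2 = 0.
Forward elimination and back-substitution give m_0 = 0, m_1 = 27/2, m_2 = 0.
On [1, 2], g'(t) = b_1 + 2c_1·(t - 1) + 3d_1·(t - 1)² with b_1 = Δ_1 - h_1(2m_1 + m_2)/6 = -5/2, c_1 = m_1/2 = 27/4, d_1 = (m_2 - m_1)/(6h_1) = -9/4. So g'(1) = -5/2.

-2.5000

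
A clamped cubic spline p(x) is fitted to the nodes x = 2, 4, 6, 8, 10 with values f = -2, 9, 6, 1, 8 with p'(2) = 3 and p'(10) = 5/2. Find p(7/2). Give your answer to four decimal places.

Put M_i = p'' at the i-th knot. Here h = (2, 2, 2, 2) and Δ = (11/2, -3/2, -5/2, 7/2), so the interior equations h_(i-1)·M_(i-1) + 2(h_(i-1)+h_i)·M_i + h_i·M_(i+1) = 6(Δ_i − Δ_(i-1)) read
  2·M_0 + 8·M_1 + 2·M_2 = 6(Δ_1 - Δ_0) = -42
  2·M_1 + 8·M_2 + 2·M_3 = 6(Δ_2 - Δ_1) = -6
  2·M_2 + 8·M_3 + 2·M_4 = 6(Δ_3 - Δ_2) = 36
Clamped end conditions give two more equations: 2h_0·M_0 + h_0·M_1 = 6(Δ_0 - p'(2)) = 15 and h_3·M_3 + 2h_3·M_4 = 6(p'(10) - Δ_3) = -6.
Forward elimination and back-substitution give M_0 = 809/112, M_1 = -389/56, M_2 = -7/16, M_3 = 319/56, M_4 = -487/112.
On [2, 4], p(x) = -2 + 3·(x - 2) + 809/224·(x - 2)² - 529/448·(x - 2)³.
With (x - 2) = 3/2: p(7/2) = 23801/3584.

6.6409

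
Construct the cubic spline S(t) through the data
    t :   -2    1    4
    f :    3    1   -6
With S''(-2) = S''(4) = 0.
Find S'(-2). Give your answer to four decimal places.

Let M_i = S''(x_i). Step sizes h_i = 3, 3; slopes of the chords Δ_i = (y_(i+1) - y_i)/h_i = -2/3, -7/3.
  3·M_0 + 12·M_1 + 3·M_2 = 6(Δ_1 - Δ_0) = -10
Natural end conditions: M_0 = M_2 = 0.
Forward elimination and back-substitution give M_0 = 0, M_1 = -5/6, M_2 = 0.
On [-2, 1], S'(t) = b_0 + 2c_0·(t + 2) + 3d_0·(t + 2)² with b_0 = Δ_0 - h_0(2M_0 + M_1)/6 = -1/4, c_0 = M_0/2 = 0, d_0 = (M_1 - M_0)/(6h_0) = -5/108. So S'(-2) = -1/4.

-0.2500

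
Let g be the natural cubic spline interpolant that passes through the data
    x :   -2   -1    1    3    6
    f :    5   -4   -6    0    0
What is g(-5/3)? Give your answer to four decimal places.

Write σ_i for g''(x_i). With h_i = 1, 2, 2, 3 and divided differences Δ_i = -9, -1, 3, 0, the continuity of g' gives the tridiagonal system
  1·σ_0 + 6·σ_1 + 2·σ_2 = 6(Δ_1 - Δ_0) = 48
  2·σ_1 + 8·σ_2 + 2·σ_3 = 6(Δ_2 - Δ_1) = 24
  2·σ_2 + 10·σ_3 + 3·σ_4 = 6(Δ_3 - Δ_2) = -18
Natural end conditions: σ_0 = σ_4 = 0.
Solving the tridiagonal system: σ_0 = 0, σ_1 = 387/52, σ_2 = 87/52, σ_3 = -111/52, σ_4 = 0.
On [-2, -1], g(x) = 5 - 1065/104·(x + 2) + 0·(x + 2)² + 129/104·(x + 2)³.
With (x + 2) = 1/3: g(-5/3) = 191/117.

1.6325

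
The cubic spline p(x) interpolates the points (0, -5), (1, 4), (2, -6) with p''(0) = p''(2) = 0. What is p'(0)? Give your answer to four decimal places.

Let m_i = p''(x_i). Step sizes h_i = 1, 1; slopes of the chords Δ_i = (y_(i+1) - y_i)/h_i = 9, -10.
  1·m_0 + 4·m_1 + 1·m_2 = 6(Δ_1 - Δ_0) = -114
Natural end conditions: m_0 = m_2 = 0.
Solving the tridiagonal system: m_0 = 0, m_1 = -57/2, m_2 = 0.
On [0, 1], p'(x) = b_0 + 2c_0·x + 3d_0·x² with b_0 = Δ_0 - h_0(2m_0 + m_1)/6 = 55/4, c_0 = m_0/2 = 0, d_0 = (m_1 - m_0)/(6h_0) = -19/4. So p'(0) = 55/4.

13.7500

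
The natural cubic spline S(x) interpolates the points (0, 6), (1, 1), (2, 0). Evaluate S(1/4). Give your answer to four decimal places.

4.5156

Let m_i = S''(x_i). Step sizes h_i = 1, 1; slopes of the chords Δ_i = (y_(i+1) - y_i)/h_i = -5, -1.
  1·m_0 + 4·m_1 + 1·m_2 = 6(Δ_1 - Δ_0) = 24
Natural end conditions: m_0 = m_2 = 0.
Solving the tridiagonal system: m_0 = 0, m_1 = 6, m_2 = 0.
On [0, 1], S(x) = 6 - 6·x + 0·x² + 1·x³.
With x = 1/4: S(1/4) = 289/64.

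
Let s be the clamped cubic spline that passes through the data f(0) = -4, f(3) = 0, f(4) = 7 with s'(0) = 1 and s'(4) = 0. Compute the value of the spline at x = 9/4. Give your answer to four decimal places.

Let M_i = s''(x_i). Step sizes h_i = 3, 1; slopes of the chords Δ_i = (y_(i+1) - y_i)/h_i = 4/3, 7.
  3·M_0 + 8·M_1 + 1·M_2 = 6(Δ_1 - Δ_0) = 34
Clamped end conditions give two more equations: 2h_0·M_0 + h_0·M_1 = 6(Δ_0 - s'(0)) = 2 and h_1·M_1 + 2h_1·M_2 = 6(s'(4) - Δ_1) = -42.
Hence M_0 = -25/6, M_1 = 9, M_2 = -51/2.
On [0, 3], s(x) = -4 + 1·x - 25/12·x² + 79/108·x³.
With x = 9/4: s(9/4) = -1015/256.

-3.9648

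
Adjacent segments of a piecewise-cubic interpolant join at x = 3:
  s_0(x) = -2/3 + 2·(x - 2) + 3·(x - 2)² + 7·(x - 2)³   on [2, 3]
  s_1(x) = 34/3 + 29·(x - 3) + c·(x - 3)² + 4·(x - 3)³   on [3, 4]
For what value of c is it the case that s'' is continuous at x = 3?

24

s_0''(x) = 6 + 42·(x - 2), so s_0''(3) = 48. On the right, s_1''(3) = 2c, so c = 24.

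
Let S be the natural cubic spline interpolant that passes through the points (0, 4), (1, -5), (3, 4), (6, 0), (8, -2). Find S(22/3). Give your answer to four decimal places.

Let M_i = S''(x_i). Step sizes h_i = 1, 2, 3, 2; slopes of the chords Δ_i = (y_(i+1) - y_i)/h_i = -9, 9/2, -4/3, -1.
  1·M_0 + 6·M_1 + 2·M_2 = 6(Δ_1 - Δ_0) = 81
  2·M_1 + 10·M_2 + 3·M_3 = 6(Δ_2 - Δ_1) = -35
  3·M_2 + 10·M_3 + 2·M_4 = 6(Δ_3 - Δ_2) = 2
Natural end conditions: M_0 = M_4 = 0.
Forward elimination and back-substitution give M_0 = 0, M_1 = 8083/506, M_2 = -1878/253, M_3 = 614/253, M_4 = 0.
On [6, 8], S(t) = 0 - 1987/759·(t - 6) + 307/253·(t - 6)² - 307/1518·(t - 6)³.
With (t - 6) = 4/3: S(22/3) = -37148/20493.

-1.8127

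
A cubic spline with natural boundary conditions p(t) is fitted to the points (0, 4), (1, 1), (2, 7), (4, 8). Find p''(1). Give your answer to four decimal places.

Put σ_i = p'' at the i-th knot. Here h = (1, 1, 2) and Δ = (-3, 6, 1/2), so the interior equations h_(i-1)·σ_(i-1) + 2(h_(i-1)+h_i)·σ_i + h_i·σ_(i+1) = 6(Δ_i − Δ_(i-1)) read
  1·σ_0 + 4·σ_1 + 1·σ_2 = 6(Δ_1 - Δ_0) = 54
  1·σ_1 + 6·σ_2 + 2·σ_3 = 6(Δ_2 - Δ_1) = -33
Natural end conditions: σ_0 = σ_3 = 0.
Solving the tridiagonal system: σ_0 = 0, σ_1 = 357/23, σ_2 = -186/23, σ_3 = 0.

15.5217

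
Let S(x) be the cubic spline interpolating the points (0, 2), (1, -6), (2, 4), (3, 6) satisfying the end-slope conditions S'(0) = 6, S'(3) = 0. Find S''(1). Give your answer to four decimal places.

Let M_i = S''(x_i). Step sizes h_i = 1, 1, 1; slopes of the chords Δ_i = (y_(i+1) - y_i)/h_i = -8, 10, 2.
  1·M_0 + 4·M_1 + 1·M_2 = 6(Δ_1 - Δ_0) = 108
  1·M_1 + 4·M_2 + 1·M_3 = 6(Δ_2 - Δ_1) = -48
Clamped end conditions give two more equations: 2h_0·M_0 + h_0·M_1 = 6(Δ_0 - S'(0)) = -84 and h_2·M_2 + 2h_2·M_3 = 6(S'(3) - Δ_2) = -12.
Solving: M_0 = -336/5, M_1 = 252/5, M_2 = -132/5, M_3 = 36/5.

50.4000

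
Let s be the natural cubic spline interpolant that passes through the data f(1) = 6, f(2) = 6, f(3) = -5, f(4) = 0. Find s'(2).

Let m_i = s''(x_i). Step sizes h_i = 1, 1, 1; slopes of the chords Δ_i = (y_(i+1) - y_i)/h_i = 0, -11, 5.
  1·m_0 + 4·m_1 + 1·m_2 = 6(Δ_1 - Δ_0) = -66
  1·m_1 + 4·m_2 + 1·m_3 = 6(Δ_2 - Δ_1) = 96
Natural end conditions: m_0 = m_3 = 0.
Forward elimination and back-substitution give m_0 = 0, m_1 = -24, m_2 = 30, m_3 = 0.
On [2, 3], s'(x) = b_1 + 2c_1·(x - 2) + 3d_1·(x - 2)² with b_1 = Δ_1 - h_1(2m_1 + m_2)/6 = -8, c_1 = m_1/2 = -12, d_1 = (m_2 - m_1)/(6h_1) = 9. So s'(2) = -8.

-8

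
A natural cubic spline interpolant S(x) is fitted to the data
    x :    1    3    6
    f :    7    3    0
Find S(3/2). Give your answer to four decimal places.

Write m_i for S''(x_i). With h_i = 2, 3 and divided differences Δ_i = -2, -1, the continuity of S' gives the tridiagonal system
  2·m_0 + 10·m_1 + 3·m_2 = 6(Δ_1 - Δ_0) = 6
Natural end conditions: m_0 = m_2 = 0.
Forward elimination and back-substitution give m_0 = 0, m_1 = 3/5, m_2 = 0.
On [1, 3], S(x) = 7 - 11/5·(x - 1) + 0·(x - 1)² + 1/20·(x - 1)³.
With (x - 1) = 1/2: S(3/2) = 189/32.

5.9063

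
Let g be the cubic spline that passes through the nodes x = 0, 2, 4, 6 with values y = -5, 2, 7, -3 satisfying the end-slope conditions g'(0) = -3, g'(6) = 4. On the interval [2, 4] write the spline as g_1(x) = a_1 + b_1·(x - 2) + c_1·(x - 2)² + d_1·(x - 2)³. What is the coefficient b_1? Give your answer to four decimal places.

6.3667

Write M_i for g''(x_i). With h_i = 2, 2, 2 and divided differences Δ_i = 7/2, 5/2, -5, the continuity of g' gives the tridiagonal system
  2·M_0 + 8·M_1 + 2·M_2 = 6(Δ_1 - Δ_0) = -6
  2·M_1 + 8·M_2 + 2·M_3 = 6(Δ_2 - Δ_1) = -45
Clamped end conditions give two more equations: 2h_0·M_0 + h_0·M_1 = 6(Δ_0 - g'(0)) = 39 and h_2·M_2 + 2h_2·M_3 = 6(g'(6) - Δ_2) = 54.
Solving: M_0 = 152/15, M_1 = -23/30, M_2 = -151/15, M_3 = 278/15.
On [2, 4], with g_1(x) = a_1 + b_1·(x - 2) + c_1·(x - 2)² + d_1·(x - 2)³: c_1 = M_1/2 = -23/60, d_1 = (M_2 - M_1)/(6h_1) = -31/40, b_1 = Δ_1 - h_1(2M_1 + M_2)/6 = 191/30.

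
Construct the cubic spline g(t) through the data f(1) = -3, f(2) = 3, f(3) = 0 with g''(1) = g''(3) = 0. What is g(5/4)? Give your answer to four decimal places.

-0.9727

Write M_i for g''(x_i). With h_i = 1, 1 and divided differences Δ_i = 6, -3, the continuity of g' gives the tridiagonal system
  1·M_0 + 4·M_1 + 1·M_2 = 6(Δ_1 - Δ_0) = -54
Natural end conditions: M_0 = M_2 = 0.
Forward elimination and back-substitution give M_0 = 0, M_1 = -27/2, M_2 = 0.
On [1, 2], g(t) = -3 + 33/4·(t - 1) + 0·(t - 1)² - 9/4·(t - 1)³.
With (t - 1) = 1/4: g(5/4) = -249/256.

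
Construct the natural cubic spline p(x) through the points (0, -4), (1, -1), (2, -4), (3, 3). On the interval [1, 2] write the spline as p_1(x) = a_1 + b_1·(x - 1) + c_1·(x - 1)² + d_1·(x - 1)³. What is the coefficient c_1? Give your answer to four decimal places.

-6.8000

Put M_i = p'' at the i-th knot. Here h = (1, 1, 1) and Δ = (3, -3, 7), so the interior equations h_(i-1)·M_(i-1) + 2(h_(i-1)+h_i)·M_i + h_i·M_(i+1) = 6(Δ_i − Δ_(i-1)) read
  1·M_0 + 4·M_1 + 1·M_2 = 6(Δ_1 - Δ_0) = -36
  1·M_1 + 4·M_2 + 1·M_3 = 6(Δ_2 - Δ_1) = 60
Natural end conditions: M_0 = M_3 = 0.
Solving the tridiagonal system: M_0 = 0, M_1 = -68/5, M_2 = 92/5, M_3 = 0.
On [1, 2], with p_1(x) = a_1 + b_1·(x - 1) + c_1·(x - 1)² + d_1·(x - 1)³: c_1 = M_1/2 = -34/5, d_1 = (M_2 - M_1)/(6h_1) = 16/3, b_1 = Δ_1 - h_1(2M_1 + M_2)/6 = -23/15.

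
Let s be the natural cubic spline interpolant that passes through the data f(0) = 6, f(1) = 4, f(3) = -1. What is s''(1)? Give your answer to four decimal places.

Write m_i for s''(x_i). With h_i = 1, 2 and divided differences Δ_i = -2, -5/2, the continuity of s' gives the tridiagonal system
  1·m_0 + 6·m_1 + 2·m_2 = 6(Δ_1 - Δ_0) = -3
Natural end conditions: m_0 = m_2 = 0.
Hence m_0 = 0, m_1 = -1/2, m_2 = 0.

-0.5000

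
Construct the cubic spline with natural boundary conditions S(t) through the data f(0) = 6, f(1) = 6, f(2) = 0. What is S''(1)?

-9

Let σ_i = S''(x_i). Step sizes h_i = 1, 1; slopes of the chords Δ_i = (y_(i+1) - y_i)/h_i = 0, -6.
  1·σ_0 + 4·σ_1 + 1·σ_2 = 6(Δ_1 - Δ_0) = -36
Natural end conditions: σ_0 = σ_2 = 0.
Solving: σ_0 = 0, σ_1 = -9, σ_2 = 0.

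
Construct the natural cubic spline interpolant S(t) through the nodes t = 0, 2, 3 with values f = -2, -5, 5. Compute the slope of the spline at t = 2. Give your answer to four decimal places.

6.1667

Write M_i for S''(x_i). With h_i = 2, 1 and divided differences Δ_i = -3/2, 10, the continuity of S' gives the tridiagonal system
  2·M_0 + 6·M_1 + 1·M_2 = 6(Δ_1 - Δ_0) = 69
Natural end conditions: M_0 = M_2 = 0.
Solving: M_0 = 0, M_1 = 23/2, M_2 = 0.
On [2, 3], S'(t) = b_1 + 2c_1·(t - 2) + 3d_1·(t - 2)² with b_1 = Δ_1 - h_1(2M_1 + M_2)/6 = 37/6, c_1 = M_1/2 = 23/4, d_1 = (M_2 - M_1)/(6h_1) = -23/12. So S'(2) = 37/6.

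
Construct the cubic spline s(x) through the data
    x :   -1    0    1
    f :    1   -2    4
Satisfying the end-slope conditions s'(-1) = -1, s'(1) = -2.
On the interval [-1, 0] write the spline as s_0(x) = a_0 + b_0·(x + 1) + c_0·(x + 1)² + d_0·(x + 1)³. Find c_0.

-10

With M_i denoting the second derivative at x_i, h_i = 1, 1, and Δ_i = (y_(i+1) − y_i)/h_i = -3, 6:
  1·M_0 + 4·M_1 + 1·M_2 = 6(Δ_1 - Δ_0) = 54
Clamped end conditions give two more equations: 2h_0·M_0 + h_0·M_1 = 6(Δ_0 - s'(-1)) = -12 and h_1·M_1 + 2h_1·M_2 = 6(s'(1) - Δ_1) = -48.
Forward elimination and back-substitution give M_0 = -20, M_1 = 28, M_2 = -38.
On [-1, 0], with s_0(x) = a_0 + b_0·(x + 1) + c_0·(x + 1)² + d_0·(x + 1)³: c_0 = M_0/2 = -10, d_0 = (M_1 - M_0)/(6h_0) = 8, b_0 = Δ_0 - h_0(2M_0 + M_1)/6 = -1.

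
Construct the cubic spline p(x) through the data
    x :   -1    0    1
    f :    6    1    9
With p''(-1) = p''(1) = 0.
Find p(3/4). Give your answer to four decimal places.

Let m_i = p''(x_i). Step sizes h_i = 1, 1; slopes of the chords Δ_i = (y_(i+1) - y_i)/h_i = -5, 8.
  1·m_0 + 4·m_1 + 1·m_2 = 6(Δ_1 - Δ_0) = 78
Natural end conditions: m_0 = m_2 = 0.
Solving the tridiagonal system: m_0 = 0, m_1 = 39/2, m_2 = 0.
On [0, 1], p(x) = 1 + 3/2·x + 39/4·x² - 13/4·x³.
With x = 3/4: p(3/4) = 1597/256.

6.2383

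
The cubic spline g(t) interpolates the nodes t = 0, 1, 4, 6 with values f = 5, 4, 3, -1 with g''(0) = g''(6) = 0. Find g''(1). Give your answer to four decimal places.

0.9859

Write m_i for g''(x_i). With h_i = 1, 3, 2 and divided differences Δ_i = -1, -1/3, -2, the continuity of g' gives the tridiagonal system
  1·m_0 + 8·m_1 + 3·m_2 = 6(Δ_1 - Δ_0) = 4
  3·m_1 + 10·m_2 + 2·m_3 = 6(Δ_2 - Δ_1) = -10
Natural end conditions: m_0 = m_3 = 0.
Forward elimination and back-substitution give m_0 = 0, m_1 = 70/71, m_2 = -92/71, m_3 = 0.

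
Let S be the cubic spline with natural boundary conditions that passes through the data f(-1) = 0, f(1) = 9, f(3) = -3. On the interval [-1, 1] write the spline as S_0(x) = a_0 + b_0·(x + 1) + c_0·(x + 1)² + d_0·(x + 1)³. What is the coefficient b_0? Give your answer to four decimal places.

Put M_i = S'' at the i-th knot. Here h = (2, 2) and Δ = (9/2, -6), so the interior equations h_(i-1)·M_(i-1) + 2(h_(i-1)+h_i)·M_i + h_i·M_(i+1) = 6(Δ_i − Δ_(i-1)) read
  2·M_0 + 8·M_1 + 2·M_2 = 6(Δ_1 - Δ_0) = -63
Natural end conditions: M_0 = M_2 = 0.
Solving: M_0 = 0, M_1 = -63/8, M_2 = 0.
On [-1, 1], with S_0(x) = a_0 + b_0·(x + 1) + c_0·(x + 1)² + d_0·(x + 1)³: c_0 = M_0/2 = 0, d_0 = (M_1 - M_0)/(6h_0) = -21/32, b_0 = Δ_0 - h_0(2M_0 + M_1)/6 = 57/8.

7.1250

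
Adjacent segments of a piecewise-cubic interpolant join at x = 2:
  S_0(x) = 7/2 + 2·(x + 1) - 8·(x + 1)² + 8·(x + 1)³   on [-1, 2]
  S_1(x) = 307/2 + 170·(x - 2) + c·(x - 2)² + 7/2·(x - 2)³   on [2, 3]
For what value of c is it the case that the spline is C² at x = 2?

S_0''(x) = -16 + 48·(x + 1), so S_0''(2) = 128. On the right, S_1''(2) = 2c, so c = 64.

64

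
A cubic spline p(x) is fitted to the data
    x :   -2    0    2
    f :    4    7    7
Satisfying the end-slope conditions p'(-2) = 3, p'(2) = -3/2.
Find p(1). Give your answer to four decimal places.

Let m_i = p''(x_i). Step sizes h_i = 2, 2; slopes of the chords Δ_i = (y_(i+1) - y_i)/h_i = 3/2, 0.
  2·m_0 + 8·m_1 + 2·m_2 = 6(Δ_1 - Δ_0) = -9
Clamped end conditions give two more equations: 2h_0·m_0 + h_0·m_1 = 6(Δ_0 - p'(-2)) = -9 and h_1·m_1 + 2h_1·m_2 = 6(p'(2) - Δ_1) = -9.
Forward elimination and back-substitution give m_0 = -9/4, m_1 = 0, m_2 = -9/4.
On [0, 2], p(x) = 7 + 3/4·x + 0·x² - 3/16·x³.
With x = 1: p(1) = 121/16.

7.5625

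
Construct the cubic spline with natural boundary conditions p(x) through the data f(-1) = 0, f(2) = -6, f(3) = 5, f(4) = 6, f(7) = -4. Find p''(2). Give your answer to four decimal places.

11.9667

Put m_i = p'' at the i-th knot. Here h = (3, 1, 1, 3) and Δ = (-2, 11, 1, -10/3), so the interior equations h_(i-1)·m_(i-1) + 2(h_(i-1)+h_i)·m_i + h_i·m_(i+1) = 6(Δ_i − Δ_(i-1)) read
  3·m_0 + 8·m_1 + 1·m_2 = 6(Δ_1 - Δ_0) = 78
  1·m_1 + 4·m_2 + 1·m_3 = 6(Δ_2 - Δ_1) = -60
  1·m_2 + 8·m_3 + 3·m_4 = 6(Δ_3 - Δ_2) = -26
Natural end conditions: m_0 = m_4 = 0.
Hence m_0 = 0, m_1 = 359/30, m_2 = -266/15, m_3 = -31/30, m_4 = 0.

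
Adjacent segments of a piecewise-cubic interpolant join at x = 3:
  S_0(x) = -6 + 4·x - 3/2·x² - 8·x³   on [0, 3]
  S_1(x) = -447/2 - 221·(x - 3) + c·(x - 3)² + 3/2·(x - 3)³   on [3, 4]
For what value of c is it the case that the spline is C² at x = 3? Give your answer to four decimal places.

S_0''(x) = -3 - 48·x, so S_0''(3) = -147. On the right, S_1''(3) = 2c, so c = -147/2.

-73.5000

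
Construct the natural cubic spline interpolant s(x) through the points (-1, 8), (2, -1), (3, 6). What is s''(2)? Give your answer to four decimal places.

7.5000

Write M_i for s''(x_i). With h_i = 3, 1 and divided differences Δ_i = -3, 7, the continuity of s' gives the tridiagonal system
  3·M_0 + 8·M_1 + 1·M_2 = 6(Δ_1 - Δ_0) = 60
Natural end conditions: M_0 = M_2 = 0.
Solving the tridiagonal system: M_0 = 0, M_1 = 15/2, M_2 = 0.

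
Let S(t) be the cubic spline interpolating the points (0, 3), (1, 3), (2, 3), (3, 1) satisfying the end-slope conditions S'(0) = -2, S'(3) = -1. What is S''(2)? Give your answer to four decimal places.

With M_i denoting the second derivative at x_i, h_i = 1, 1, 1, and Δ_i = (y_(i+1) − y_i)/h_i = 0, 0, -2:
  1·M_0 + 4·M_1 + 1·M_2 = 6(Δ_1 - Δ_0) = 0
  1·M_1 + 4·M_2 + 1·M_3 = 6(Δ_2 - Δ_1) = -12
Clamped end conditions give two more equations: 2h_0·M_0 + h_0·M_1 = 6(Δ_0 - S'(0)) = 12 and h_2·M_2 + 2h_2·M_3 = 6(S'(3) - Δ_2) = 6.
Hence M_0 = 94/15, M_1 = -8/15, M_2 = -62/15, M_3 = 76/15.

-4.1333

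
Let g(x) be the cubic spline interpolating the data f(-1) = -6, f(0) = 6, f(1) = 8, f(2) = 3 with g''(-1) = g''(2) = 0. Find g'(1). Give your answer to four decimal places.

Write M_i for g''(x_i). With h_i = 1, 1, 1 and divided differences Δ_i = 12, 2, -5, the continuity of g' gives the tridiagonal system
  1·M_0 + 4·M_1 + 1·M_2 = 6(Δ_1 - Δ_0) = -60
  1·M_1 + 4·M_2 + 1·M_3 = 6(Δ_2 - Δ_1) = -42
Natural end conditions: M_0 = M_3 = 0.
Forward elimination and back-substitution give M_0 = 0, M_1 = -66/5, M_2 = -36/5, M_3 = 0.
On [1, 2], g'(x) = b_2 + 2c_2·(x - 1) + 3d_2·(x - 1)² with b_2 = Δ_2 - h_2(2M_2 + M_3)/6 = -13/5, c_2 = M_2/2 = -18/5, d_2 = (M_3 - M_2)/(6h_2) = 6/5. So g'(1) = -13/5.

-2.6000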